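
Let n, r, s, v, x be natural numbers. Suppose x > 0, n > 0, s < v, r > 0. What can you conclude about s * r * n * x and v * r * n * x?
s * r * n * x < v * r * n * x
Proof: s < v and r > 0, hence s * r < v * r. n > 0, so s * r * n < v * r * n. x > 0, so s * r * n * x < v * r * n * x.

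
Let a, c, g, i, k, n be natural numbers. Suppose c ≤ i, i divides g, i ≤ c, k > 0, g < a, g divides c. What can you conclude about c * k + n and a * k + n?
c * k + n < a * k + n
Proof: i ≤ c and c ≤ i, thus i = c. Since i divides g, c divides g. g divides c, so g = c. g < a, so c < a. Because k > 0, by multiplying by a positive, c * k < a * k. Then c * k + n < a * k + n.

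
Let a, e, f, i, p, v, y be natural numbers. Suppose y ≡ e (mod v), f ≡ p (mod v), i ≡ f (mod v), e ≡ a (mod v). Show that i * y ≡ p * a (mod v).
i ≡ f (mod v) and f ≡ p (mod v), therefore i ≡ p (mod v). y ≡ e (mod v) and e ≡ a (mod v), therefore y ≡ a (mod v). i ≡ p (mod v), so i * y ≡ p * a (mod v).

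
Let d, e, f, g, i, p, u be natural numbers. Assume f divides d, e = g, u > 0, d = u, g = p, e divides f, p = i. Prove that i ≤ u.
Since e = g and g = p, e = p. Because p = i, e = i. d = u and f divides d, so f divides u. e divides f, so e divides u. Since u > 0, e ≤ u. e = i, so i ≤ u.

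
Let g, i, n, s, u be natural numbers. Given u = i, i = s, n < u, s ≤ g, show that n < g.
u = i and i = s, so u = s. n < u, so n < s. s ≤ g, so n < g.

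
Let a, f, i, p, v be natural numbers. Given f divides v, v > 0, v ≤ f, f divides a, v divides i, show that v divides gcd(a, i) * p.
f divides v and v > 0, so f ≤ v. Because v ≤ f, f = v. Since f divides a, v divides a. v divides i, so v divides gcd(a, i). Then v divides gcd(a, i) * p.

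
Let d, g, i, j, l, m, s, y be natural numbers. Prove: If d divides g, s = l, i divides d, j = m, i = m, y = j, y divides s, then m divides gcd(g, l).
i = m and i divides d, therefore m divides d. Since d divides g, m divides g. s = l and y divides s, hence y divides l. y = j, so j divides l. Since j = m, m divides l. m divides g, so m divides gcd(g, l).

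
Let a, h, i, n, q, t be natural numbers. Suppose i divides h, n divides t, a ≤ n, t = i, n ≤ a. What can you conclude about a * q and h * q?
a * q divides h * q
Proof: n ≤ a and a ≤ n, so n = a. t = i and n divides t, hence n divides i. Since i divides h, n divides h. Since n = a, a divides h. Then a * q divides h * q.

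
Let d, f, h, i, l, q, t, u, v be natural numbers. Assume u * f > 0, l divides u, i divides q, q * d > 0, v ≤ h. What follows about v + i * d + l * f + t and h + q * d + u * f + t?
v + i * d + l * f + t ≤ h + q * d + u * f + t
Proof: i divides q, thus i * d divides q * d. q * d > 0, so i * d ≤ q * d. Because v ≤ h, v + i * d ≤ h + q * d. Because l divides u, l * f divides u * f. From u * f > 0, l * f ≤ u * f. v + i * d ≤ h + q * d, so v + i * d + l * f ≤ h + q * d + u * f. Then v + i * d + l * f + t ≤ h + q * d + u * f + t.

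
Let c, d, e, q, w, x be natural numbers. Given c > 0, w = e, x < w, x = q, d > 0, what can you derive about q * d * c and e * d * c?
q * d * c < e * d * c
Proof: Because w = e and x < w, x < e. x = q, so q < e. Since d > 0, q * d < e * d. Since c > 0, q * d * c < e * d * c.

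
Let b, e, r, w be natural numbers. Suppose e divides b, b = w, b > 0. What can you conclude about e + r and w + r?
e + r ≤ w + r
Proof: e divides b and b > 0, thus e ≤ b. Since b = w, e ≤ w. Then e + r ≤ w + r.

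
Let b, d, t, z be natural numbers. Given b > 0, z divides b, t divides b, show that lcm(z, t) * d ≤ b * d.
z divides b and t divides b, hence lcm(z, t) divides b. From b > 0, lcm(z, t) ≤ b. By multiplying by a non-negative, lcm(z, t) * d ≤ b * d.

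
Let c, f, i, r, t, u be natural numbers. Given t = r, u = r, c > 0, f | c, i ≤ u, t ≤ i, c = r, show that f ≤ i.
Since t = r and t ≤ i, r ≤ i. u = r and i ≤ u, therefore i ≤ r. r ≤ i, so r = i. f | c and c > 0, thus f ≤ c. c = r, so f ≤ r. r = i, so f ≤ i.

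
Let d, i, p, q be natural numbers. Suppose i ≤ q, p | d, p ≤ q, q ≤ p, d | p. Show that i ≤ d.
q ≤ p and p ≤ q, therefore q = p. Because p | d and d | p, p = d. Since q = p, q = d. From i ≤ q, i ≤ d.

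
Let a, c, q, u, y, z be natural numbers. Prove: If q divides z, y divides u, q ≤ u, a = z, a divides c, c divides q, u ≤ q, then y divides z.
u ≤ q and q ≤ u, thus u = q. a = z and a divides c, therefore z divides c. c divides q, so z divides q. From q divides z, q = z. Since u = q, u = z. Since y divides u, y divides z.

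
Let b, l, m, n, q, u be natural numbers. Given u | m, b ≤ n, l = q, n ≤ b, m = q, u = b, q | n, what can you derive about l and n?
l = n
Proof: b ≤ n and n ≤ b, so b = n. Since u = b and u | m, b | m. b = n, so n | m. Since m = q, n | q. q | n, so q = n. l = q, so l = n.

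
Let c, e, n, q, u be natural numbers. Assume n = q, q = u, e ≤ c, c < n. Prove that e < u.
n = q and q = u, hence n = u. e ≤ c and c < n, therefore e < n. n = u, so e < u.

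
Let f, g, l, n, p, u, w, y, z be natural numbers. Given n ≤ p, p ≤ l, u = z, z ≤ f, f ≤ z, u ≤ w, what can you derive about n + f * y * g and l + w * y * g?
n + f * y * g ≤ l + w * y * g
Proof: Since n ≤ p and p ≤ l, n ≤ l. z ≤ f and f ≤ z, therefore z = f. u = z, so u = f. u ≤ w, so f ≤ w. Then f * y ≤ w * y. Then f * y * g ≤ w * y * g. Since n ≤ l, n + f * y * g ≤ l + w * y * g.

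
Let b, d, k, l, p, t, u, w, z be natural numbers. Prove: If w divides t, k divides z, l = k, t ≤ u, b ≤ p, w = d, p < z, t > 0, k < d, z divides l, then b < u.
Since l = k and z divides l, z divides k. k divides z, so z = k. From p < z, p < k. b ≤ p, so b < k. k < d, so b < d. w = d and w divides t, thus d divides t. Since t > 0, d ≤ t. From t ≤ u, d ≤ u. Since b < d, b < u.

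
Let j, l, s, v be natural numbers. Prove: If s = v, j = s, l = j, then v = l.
l = j and j = s, so l = s. Because s = v, l = v. Then v = l.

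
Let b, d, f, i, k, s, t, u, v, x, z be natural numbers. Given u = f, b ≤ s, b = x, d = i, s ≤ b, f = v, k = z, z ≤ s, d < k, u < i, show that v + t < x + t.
s ≤ b and b ≤ s, hence s = b. Since b = x, s = x. Since u = f and u < i, f < i. f = v, so v < i. Because d = i and d < k, i < k. Since k = z, i < z. Because z ≤ s, i < s. v < i, so v < s. s = x, so v < x. Then v + t < x + t.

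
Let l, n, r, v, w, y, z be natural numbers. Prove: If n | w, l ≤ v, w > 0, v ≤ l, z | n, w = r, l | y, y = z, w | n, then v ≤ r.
l ≤ v and v ≤ l, so l = v. n | w and w | n, therefore n = w. y = z and l | y, hence l | z. Because z | n, l | n. Since n = w, l | w. Since l = v, v | w. Since w > 0, v ≤ w. w = r, so v ≤ r.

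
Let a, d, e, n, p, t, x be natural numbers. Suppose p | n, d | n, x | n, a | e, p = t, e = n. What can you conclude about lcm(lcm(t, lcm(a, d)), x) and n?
lcm(lcm(t, lcm(a, d)), x) | n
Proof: From p = t and p | n, t | n. e = n and a | e, hence a | n. Since d | n, lcm(a, d) | n. Because t | n, lcm(t, lcm(a, d)) | n. x | n, so lcm(lcm(t, lcm(a, d)), x) | n.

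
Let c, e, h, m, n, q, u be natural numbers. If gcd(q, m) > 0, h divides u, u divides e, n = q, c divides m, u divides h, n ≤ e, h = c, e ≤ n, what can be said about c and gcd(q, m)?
c ≤ gcd(q, m)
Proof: u divides h and h divides u, hence u = h. From h = c, u = c. e ≤ n and n ≤ e, thus e = n. Since u divides e, u divides n. Since n = q, u divides q. Since u = c, c divides q. c divides m, so c divides gcd(q, m). Since gcd(q, m) > 0, c ≤ gcd(q, m).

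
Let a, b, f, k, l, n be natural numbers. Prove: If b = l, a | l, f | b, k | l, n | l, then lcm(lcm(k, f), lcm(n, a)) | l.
Since b = l and f | b, f | l. k | l, so lcm(k, f) | l. n | l and a | l, therefore lcm(n, a) | l. Since lcm(k, f) | l, lcm(lcm(k, f), lcm(n, a)) | l.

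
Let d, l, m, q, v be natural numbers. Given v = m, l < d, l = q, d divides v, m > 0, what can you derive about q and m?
q < m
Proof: l = q and l < d, therefore q < d. v = m and d divides v, therefore d divides m. m > 0, so d ≤ m. Since q < d, q < m.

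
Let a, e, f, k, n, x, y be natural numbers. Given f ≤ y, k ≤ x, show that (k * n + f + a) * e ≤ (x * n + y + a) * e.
From k ≤ x, by multiplying by a non-negative, k * n ≤ x * n. Because f ≤ y, f + a ≤ y + a. k * n ≤ x * n, so k * n + f + a ≤ x * n + y + a. By multiplying by a non-negative, (k * n + f + a) * e ≤ (x * n + y + a) * e.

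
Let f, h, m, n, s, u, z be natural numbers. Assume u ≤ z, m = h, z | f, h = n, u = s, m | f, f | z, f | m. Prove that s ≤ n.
Because f | m and m | f, f = m. m = h, so f = h. From h = n, f = n. z | f and f | z, therefore z = f. u = s and u ≤ z, therefore s ≤ z. Since z = f, s ≤ f. Since f = n, s ≤ n.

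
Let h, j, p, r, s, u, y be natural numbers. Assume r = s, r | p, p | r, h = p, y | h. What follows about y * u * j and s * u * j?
y * u * j | s * u * j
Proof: p | r and r | p, therefore p = r. Because h = p, h = r. r = s, so h = s. Since y | h, y | s. Then y * u | s * u. Then y * u * j | s * u * j.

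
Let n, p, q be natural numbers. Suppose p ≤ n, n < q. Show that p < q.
p ≤ n and n < q. By transitivity, p < q.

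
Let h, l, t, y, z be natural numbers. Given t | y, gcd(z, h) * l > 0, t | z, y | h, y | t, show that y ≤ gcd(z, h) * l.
t | y and y | t, therefore t = y. t | z, so y | z. Since y | h, y | gcd(z, h). Then y | gcd(z, h) * l. Since gcd(z, h) * l > 0, y ≤ gcd(z, h) * l.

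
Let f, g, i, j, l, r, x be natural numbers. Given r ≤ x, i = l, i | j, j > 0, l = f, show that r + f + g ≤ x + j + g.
From i = l and l = f, i = f. i | j and j > 0, hence i ≤ j. i = f, so f ≤ j. Then f + g ≤ j + g. r ≤ x, so r + f + g ≤ x + j + g.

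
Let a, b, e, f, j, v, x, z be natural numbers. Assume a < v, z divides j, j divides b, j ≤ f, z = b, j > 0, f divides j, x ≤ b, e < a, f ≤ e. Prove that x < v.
Since z = b and z divides j, b divides j. Since j divides b, b = j. x ≤ b, so x ≤ j. Since f divides j and j > 0, f ≤ j. j ≤ f, so f = j. f ≤ e and e < a, thus f < a. Since f = j, j < a. a < v, so j < v. x ≤ j, so x < v.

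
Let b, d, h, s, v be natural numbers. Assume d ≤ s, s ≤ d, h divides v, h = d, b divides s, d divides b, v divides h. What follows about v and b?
v = b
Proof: v divides h and h divides v, so v = h. Since h = d, v = d. s ≤ d and d ≤ s, therefore s = d. Since b divides s, b divides d. Since d divides b, d = b. Since v = d, v = b.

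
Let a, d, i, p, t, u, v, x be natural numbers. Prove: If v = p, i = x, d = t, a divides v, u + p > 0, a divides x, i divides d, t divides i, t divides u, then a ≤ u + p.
d = t and i divides d, thus i divides t. t divides i, so t = i. t divides u, so i divides u. Since i = x, x divides u. Since a divides x, a divides u. v = p and a divides v, hence a divides p. From a divides u, a divides u + p. u + p > 0, so a ≤ u + p.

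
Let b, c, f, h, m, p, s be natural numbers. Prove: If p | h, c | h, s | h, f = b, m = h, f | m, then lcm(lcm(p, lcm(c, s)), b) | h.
Since c | h and s | h, lcm(c, s) | h. Since p | h, lcm(p, lcm(c, s)) | h. m = h and f | m, so f | h. f = b, so b | h. Since lcm(p, lcm(c, s)) | h, lcm(lcm(p, lcm(c, s)), b) | h.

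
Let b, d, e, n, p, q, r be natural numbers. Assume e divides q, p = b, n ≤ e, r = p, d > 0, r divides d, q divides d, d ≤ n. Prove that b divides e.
r = p and p = b, hence r = b. Since d ≤ n and n ≤ e, d ≤ e. From e divides q and q divides d, e divides d. d > 0, so e ≤ d. Since d ≤ e, d = e. r divides d, so r divides e. r = b, so b divides e.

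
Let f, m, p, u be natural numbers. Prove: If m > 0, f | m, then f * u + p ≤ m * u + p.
f | m and m > 0, therefore f ≤ m. Then f * u ≤ m * u. Then f * u + p ≤ m * u + p.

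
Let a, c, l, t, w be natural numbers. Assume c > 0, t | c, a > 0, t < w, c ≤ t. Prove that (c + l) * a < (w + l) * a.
Because t | c and c > 0, t ≤ c. Since c ≤ t, t = c. Since t < w, c < w. Then c + l < w + l. Since a > 0, (c + l) * a < (w + l) * a.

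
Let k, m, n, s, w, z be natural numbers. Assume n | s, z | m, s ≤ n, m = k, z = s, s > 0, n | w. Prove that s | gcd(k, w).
Since z = s and z | m, s | m. Since m = k, s | k. n | s and s > 0, so n ≤ s. s ≤ n, so n = s. From n | w, s | w. Since s | k, s | gcd(k, w).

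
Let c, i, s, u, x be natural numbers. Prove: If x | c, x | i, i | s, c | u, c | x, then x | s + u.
x | i and i | s, so x | s. Since c | x and x | c, c = x. Since c | u, x | u. x | s, so x | s + u.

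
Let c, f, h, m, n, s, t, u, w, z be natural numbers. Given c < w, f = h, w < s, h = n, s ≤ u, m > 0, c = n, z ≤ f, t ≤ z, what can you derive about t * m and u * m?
t * m < u * m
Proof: f = h and h = n, therefore f = n. Since t ≤ z and z ≤ f, t ≤ f. f = n, so t ≤ n. From c = n and c < w, n < w. Since t ≤ n, t < w. Because w < s, t < s. From s ≤ u, t < u. Since m > 0, t * m < u * m.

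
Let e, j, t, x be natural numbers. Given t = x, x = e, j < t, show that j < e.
t = x and x = e, therefore t = e. From j < t, j < e.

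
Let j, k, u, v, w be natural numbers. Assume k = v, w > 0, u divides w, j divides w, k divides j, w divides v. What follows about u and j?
u ≤ j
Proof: Because k = v and k divides j, v divides j. w divides v, so w divides j. j divides w, so w = j. u divides w and w > 0, hence u ≤ w. Because w = j, u ≤ j.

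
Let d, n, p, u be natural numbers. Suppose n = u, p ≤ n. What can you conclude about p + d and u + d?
p + d ≤ u + d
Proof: n = u and p ≤ n, thus p ≤ u. Then p + d ≤ u + d.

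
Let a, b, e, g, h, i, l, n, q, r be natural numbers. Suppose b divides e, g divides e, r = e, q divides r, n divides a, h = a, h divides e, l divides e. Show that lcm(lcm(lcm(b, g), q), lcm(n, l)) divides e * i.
b divides e and g divides e, hence lcm(b, g) divides e. Since r = e and q divides r, q divides e. Because lcm(b, g) divides e, lcm(lcm(b, g), q) divides e. Because h = a and h divides e, a divides e. Since n divides a, n divides e. l divides e, so lcm(n, l) divides e. Since lcm(lcm(b, g), q) divides e, lcm(lcm(lcm(b, g), q), lcm(n, l)) divides e. Then lcm(lcm(lcm(b, g), q), lcm(n, l)) divides e * i.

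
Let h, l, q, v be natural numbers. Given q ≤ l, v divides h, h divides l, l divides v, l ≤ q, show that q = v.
q ≤ l and l ≤ q, thus q = l. Since v divides h and h divides l, v divides l. Because l divides v, l = v. Since q = l, q = v.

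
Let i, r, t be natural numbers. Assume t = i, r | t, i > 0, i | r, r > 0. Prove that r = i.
Because t = i and r | t, r | i. i > 0, so r ≤ i. i | r and r > 0, hence i ≤ r. r ≤ i, so r = i.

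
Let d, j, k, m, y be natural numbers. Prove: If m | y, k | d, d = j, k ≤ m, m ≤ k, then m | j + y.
k ≤ m and m ≤ k, so k = m. From d = j and k | d, k | j. k = m, so m | j. Since m | y, m | j + y.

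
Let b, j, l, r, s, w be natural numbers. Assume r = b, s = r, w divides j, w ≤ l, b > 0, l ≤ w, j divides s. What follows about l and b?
l ≤ b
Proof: w ≤ l and l ≤ w, thus w = l. s = r and r = b, therefore s = b. From w divides j and j divides s, w divides s. Since s = b, w divides b. Since b > 0, w ≤ b. w = l, so l ≤ b.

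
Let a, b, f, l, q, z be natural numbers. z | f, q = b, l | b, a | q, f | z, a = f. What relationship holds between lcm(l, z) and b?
lcm(l, z) | b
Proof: Since f | z and z | f, f = z. a = f, so a = z. q = b and a | q, thus a | b. Since a = z, z | b. Since l | b, lcm(l, z) | b.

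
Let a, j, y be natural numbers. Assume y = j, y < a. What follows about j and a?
j < a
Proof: Because y = j and y < a, by substitution, j < a.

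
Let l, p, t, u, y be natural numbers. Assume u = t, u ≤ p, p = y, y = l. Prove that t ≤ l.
p = y and y = l, thus p = l. u = t and u ≤ p, so t ≤ p. Since p = l, t ≤ l.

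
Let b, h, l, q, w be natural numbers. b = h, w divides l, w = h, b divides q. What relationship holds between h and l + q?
h divides l + q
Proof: w = h and w divides l, so h divides l. b = h and b divides q, therefore h divides q. h divides l, so h divides l + q.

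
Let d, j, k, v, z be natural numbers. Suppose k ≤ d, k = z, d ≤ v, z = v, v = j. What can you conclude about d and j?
d = j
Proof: Because k = z and z = v, k = v. From k ≤ d, v ≤ d. Since d ≤ v, d = v. v = j, so d = j.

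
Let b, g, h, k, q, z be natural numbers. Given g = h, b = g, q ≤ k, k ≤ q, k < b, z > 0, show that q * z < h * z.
b = g and g = h, therefore b = h. k ≤ q and q ≤ k, thus k = q. k < b, so q < b. Since b = h, q < h. Combining with z > 0, by multiplying by a positive, q * z < h * z.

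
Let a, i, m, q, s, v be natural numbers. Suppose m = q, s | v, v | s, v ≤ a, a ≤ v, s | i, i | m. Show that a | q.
s | v and v | s, thus s = v. v ≤ a and a ≤ v, thus v = a. s = v, so s = a. s | i and i | m, hence s | m. Since s = a, a | m. Since m = q, a | q.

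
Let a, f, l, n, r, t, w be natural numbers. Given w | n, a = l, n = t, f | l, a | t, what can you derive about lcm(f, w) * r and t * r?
lcm(f, w) * r | t * r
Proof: From a = l and a | t, l | t. f | l, so f | t. n = t and w | n, so w | t. f | t, so lcm(f, w) | t. Then lcm(f, w) * r | t * r.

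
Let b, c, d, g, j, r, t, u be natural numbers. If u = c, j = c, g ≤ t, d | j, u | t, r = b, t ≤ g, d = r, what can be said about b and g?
b | g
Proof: d = r and d | j, thus r | j. j = c, so r | c. t ≤ g and g ≤ t, therefore t = g. u = c and u | t, hence c | t. t = g, so c | g. r | c, so r | g. r = b, so b | g.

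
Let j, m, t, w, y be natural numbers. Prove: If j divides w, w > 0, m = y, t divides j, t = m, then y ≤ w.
Because t = m and t divides j, m divides j. Because j divides w, m divides w. Since w > 0, m ≤ w. From m = y, y ≤ w.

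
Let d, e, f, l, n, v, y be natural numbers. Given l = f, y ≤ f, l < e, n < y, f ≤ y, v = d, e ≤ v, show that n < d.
f ≤ y and y ≤ f, so f = y. l = f, so l = y. l < e and e ≤ v, hence l < v. Since l = y, y < v. From v = d, y < d. Because n < y, n < d.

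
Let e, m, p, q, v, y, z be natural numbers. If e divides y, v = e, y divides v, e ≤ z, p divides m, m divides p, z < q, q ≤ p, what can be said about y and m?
y < m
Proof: v = e and y divides v, hence y divides e. e divides y, so e = y. Because p divides m and m divides p, p = m. Because z < q and q ≤ p, z < p. Because p = m, z < m. Since e ≤ z, e < m. e = y, so y < m.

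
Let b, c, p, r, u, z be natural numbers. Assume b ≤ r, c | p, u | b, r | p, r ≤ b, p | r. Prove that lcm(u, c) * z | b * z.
p | r and r | p, so p = r. Because r ≤ b and b ≤ r, r = b. p = r, so p = b. From c | p, c | b. From u | b, lcm(u, c) | b. Then lcm(u, c) * z | b * z.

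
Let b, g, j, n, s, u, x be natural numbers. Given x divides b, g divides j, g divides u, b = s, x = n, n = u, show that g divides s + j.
Because x = n and x divides b, n divides b. n = u, so u divides b. Since g divides u, g divides b. b = s, so g divides s. g divides j, so g divides s + j.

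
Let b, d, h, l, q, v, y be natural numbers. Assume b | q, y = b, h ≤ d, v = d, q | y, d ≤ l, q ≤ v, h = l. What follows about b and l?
b ≤ l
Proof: Since h = l and h ≤ d, l ≤ d. d ≤ l, so d = l. y = b and q | y, so q | b. b | q, so q = b. v = d and q ≤ v, therefore q ≤ d. Since q = b, b ≤ d. Since d = l, b ≤ l.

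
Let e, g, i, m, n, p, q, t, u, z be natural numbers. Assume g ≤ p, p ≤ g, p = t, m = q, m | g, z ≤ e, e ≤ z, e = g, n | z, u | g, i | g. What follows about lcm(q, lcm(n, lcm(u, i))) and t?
lcm(q, lcm(n, lcm(u, i))) | t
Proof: From g ≤ p and p ≤ g, g = p. Since p = t, g = t. From m = q and m | g, q | g. z ≤ e and e ≤ z, therefore z = e. e = g, so z = g. Since n | z, n | g. Since u | g and i | g, lcm(u, i) | g. Since n | g, lcm(n, lcm(u, i)) | g. Since q | g, lcm(q, lcm(n, lcm(u, i))) | g. Since g = t, lcm(q, lcm(n, lcm(u, i))) | t.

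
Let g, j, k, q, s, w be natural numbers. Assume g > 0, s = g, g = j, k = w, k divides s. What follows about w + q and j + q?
w + q ≤ j + q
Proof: s = g and k divides s, therefore k divides g. Since k = w, w divides g. g > 0, so w ≤ g. Since g = j, w ≤ j. Then w + q ≤ j + q.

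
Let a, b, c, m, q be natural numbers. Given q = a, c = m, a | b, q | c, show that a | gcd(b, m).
From q = a and q | c, a | c. Because c = m, a | m. a | b, so a | gcd(b, m).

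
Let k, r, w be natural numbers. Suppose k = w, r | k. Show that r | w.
k = w and r | k. By substitution, r | w.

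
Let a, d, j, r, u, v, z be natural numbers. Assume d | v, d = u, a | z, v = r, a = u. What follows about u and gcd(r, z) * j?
u | gcd(r, z) * j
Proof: v = r and d | v, hence d | r. From d = u, u | r. Since a = u and a | z, u | z. Since u | r, u | gcd(r, z). Then u | gcd(r, z) * j.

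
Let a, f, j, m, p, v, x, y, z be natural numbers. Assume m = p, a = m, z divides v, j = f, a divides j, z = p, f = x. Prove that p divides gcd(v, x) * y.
z = p and z divides v, so p divides v. a = m and m = p, thus a = p. From j = f and a divides j, a divides f. a = p, so p divides f. f = x, so p divides x. Since p divides v, p divides gcd(v, x). Then p divides gcd(v, x) * y.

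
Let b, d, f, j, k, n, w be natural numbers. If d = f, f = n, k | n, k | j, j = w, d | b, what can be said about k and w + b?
k | w + b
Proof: j = w and k | j, thus k | w. Because d = f and d | b, f | b. Since f = n, n | b. k | n, so k | b. Since k | w, k | w + b.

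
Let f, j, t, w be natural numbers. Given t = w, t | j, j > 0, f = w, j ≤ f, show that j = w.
From t = w and t | j, w | j. j > 0, so w ≤ j. f = w and j ≤ f, hence j ≤ w. w ≤ j, so w = j. Then j = w.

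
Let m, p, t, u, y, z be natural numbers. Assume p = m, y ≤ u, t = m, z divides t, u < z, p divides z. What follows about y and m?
y < m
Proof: t = m and z divides t, therefore z divides m. p = m and p divides z, therefore m divides z. Since z divides m, z = m. Since y ≤ u and u < z, y < z. From z = m, y < m.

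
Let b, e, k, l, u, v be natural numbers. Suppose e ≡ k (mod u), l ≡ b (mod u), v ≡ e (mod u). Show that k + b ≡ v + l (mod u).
v ≡ e (mod u) and e ≡ k (mod u), hence v ≡ k (mod u). From l ≡ b (mod u), by adding congruences, v + l ≡ k + b (mod u). Then k + b ≡ v + l (mod u).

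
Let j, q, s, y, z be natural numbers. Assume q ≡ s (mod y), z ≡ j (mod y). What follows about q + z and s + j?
q + z ≡ s + j (mod y)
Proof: q ≡ s (mod y) and z ≡ j (mod y). By adding congruences, q + z ≡ s + j (mod y).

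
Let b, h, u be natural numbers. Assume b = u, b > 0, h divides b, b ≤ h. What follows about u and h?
u = h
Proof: Because h divides b and b > 0, h ≤ b. b ≤ h, so h = b. b = u, so h = u. Then u = h.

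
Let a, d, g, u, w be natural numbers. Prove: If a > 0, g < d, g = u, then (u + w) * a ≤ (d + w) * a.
Since g = u and g < d, u < d. Then u + w < d + w. Since a > 0, (u + w) * a < (d + w) * a. Then (u + w) * a ≤ (d + w) * a.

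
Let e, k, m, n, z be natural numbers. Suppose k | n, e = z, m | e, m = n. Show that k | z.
Since m = n and m | e, n | e. Since k | n, k | e. e = z, so k | z.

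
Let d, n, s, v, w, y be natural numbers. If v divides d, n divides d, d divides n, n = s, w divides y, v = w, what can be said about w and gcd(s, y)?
w divides gcd(s, y)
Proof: From d divides n and n divides d, d = n. v = w and v divides d, so w divides d. Since d = n, w divides n. n = s, so w divides s. w divides y, so w divides gcd(s, y).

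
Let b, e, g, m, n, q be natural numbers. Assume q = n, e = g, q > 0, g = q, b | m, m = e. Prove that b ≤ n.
m = e and e = g, hence m = g. g = q, so m = q. b | m, so b | q. Since q > 0, b ≤ q. Since q = n, b ≤ n.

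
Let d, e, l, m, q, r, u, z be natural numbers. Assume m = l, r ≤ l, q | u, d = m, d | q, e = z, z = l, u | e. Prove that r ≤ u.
From d = m and m = l, d = l. d | q and q | u, therefore d | u. From d = l, l | u. e = z and z = l, therefore e = l. Since u | e, u | l. l | u, so l = u. r ≤ l, so r ≤ u.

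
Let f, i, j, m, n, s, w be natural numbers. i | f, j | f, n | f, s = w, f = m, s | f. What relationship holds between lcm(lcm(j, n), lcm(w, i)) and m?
lcm(lcm(j, n), lcm(w, i)) | m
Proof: j | f and n | f, hence lcm(j, n) | f. Because s = w and s | f, w | f. i | f, so lcm(w, i) | f. Since lcm(j, n) | f, lcm(lcm(j, n), lcm(w, i)) | f. Since f = m, lcm(lcm(j, n), lcm(w, i)) | m.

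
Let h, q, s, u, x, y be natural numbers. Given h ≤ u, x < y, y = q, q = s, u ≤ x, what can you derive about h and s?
h < s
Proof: Since y = q and q = s, y = s. From u ≤ x and x < y, u < y. Since h ≤ u, h < y. y = s, so h < s.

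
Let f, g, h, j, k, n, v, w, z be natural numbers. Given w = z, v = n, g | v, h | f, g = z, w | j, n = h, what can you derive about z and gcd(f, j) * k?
z | gcd(f, j) * k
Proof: Because v = n and g | v, g | n. g = z, so z | n. n = h, so z | h. h | f, so z | f. From w = z and w | j, z | j. Since z | f, z | gcd(f, j). Then z | gcd(f, j) * k.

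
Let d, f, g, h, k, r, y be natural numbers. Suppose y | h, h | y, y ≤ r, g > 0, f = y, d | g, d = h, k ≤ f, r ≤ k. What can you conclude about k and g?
k ≤ g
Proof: y ≤ r and r ≤ k, thus y ≤ k. f = y and k ≤ f, so k ≤ y. y ≤ k, so y = k. h | y and y | h, hence h = y. d = h, so d = y. Since d | g, y | g. g > 0, so y ≤ g. Since y = k, k ≤ g.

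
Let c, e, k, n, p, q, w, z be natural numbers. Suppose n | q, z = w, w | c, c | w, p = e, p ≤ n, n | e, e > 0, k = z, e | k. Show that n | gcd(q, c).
From w | c and c | w, w = c. z = w, so z = c. p = e and p ≤ n, thus e ≤ n. Because n | e and e > 0, n ≤ e. Since e ≤ n, e = n. k = z and e | k, thus e | z. Because e = n, n | z. z = c, so n | c. Since n | q, n | gcd(q, c).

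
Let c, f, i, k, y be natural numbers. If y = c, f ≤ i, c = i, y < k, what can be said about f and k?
f < k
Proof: Since y = c and c = i, y = i. y < k, so i < k. Since f ≤ i, f < k.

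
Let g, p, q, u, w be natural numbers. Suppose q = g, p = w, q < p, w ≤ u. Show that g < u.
Since p = w and q < p, q < w. Since w ≤ u, q < u. q = g, so g < u.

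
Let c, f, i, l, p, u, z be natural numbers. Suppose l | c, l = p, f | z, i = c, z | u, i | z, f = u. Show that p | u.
From f = u and f | z, u | z. Since z | u, z = u. Since l = p and l | c, p | c. i = c and i | z, therefore c | z. p | c, so p | z. Since z = u, p | u.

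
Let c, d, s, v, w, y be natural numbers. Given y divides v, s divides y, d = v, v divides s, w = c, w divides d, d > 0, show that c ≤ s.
s divides y and y divides v, so s divides v. v divides s, so v = s. From d = v, d = s. Since w divides d and d > 0, w ≤ d. d = s, so w ≤ s. w = c, so c ≤ s.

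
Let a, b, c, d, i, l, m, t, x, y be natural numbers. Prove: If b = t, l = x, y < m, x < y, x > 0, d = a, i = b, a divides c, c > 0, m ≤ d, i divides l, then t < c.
Because i = b and b = t, i = t. l = x and i divides l, thus i divides x. Because i = t, t divides x. Since x > 0, t ≤ x. y < m and m ≤ d, so y < d. d = a, so y < a. a divides c and c > 0, so a ≤ c. y < a, so y < c. Since x < y, x < c. Since t ≤ x, t < c.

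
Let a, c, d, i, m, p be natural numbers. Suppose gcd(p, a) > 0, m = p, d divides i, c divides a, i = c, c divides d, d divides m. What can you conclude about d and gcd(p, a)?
d ≤ gcd(p, a)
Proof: m = p and d divides m, so d divides p. i = c and d divides i, therefore d divides c. c divides d, so c = d. Since c divides a, d divides a. Since d divides p, d divides gcd(p, a). Since gcd(p, a) > 0, d ≤ gcd(p, a).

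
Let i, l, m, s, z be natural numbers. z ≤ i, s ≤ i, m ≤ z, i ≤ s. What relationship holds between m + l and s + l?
m + l ≤ s + l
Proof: Because i ≤ s and s ≤ i, i = s. Since m ≤ z and z ≤ i, m ≤ i. Because i = s, m ≤ s. Then m + l ≤ s + l.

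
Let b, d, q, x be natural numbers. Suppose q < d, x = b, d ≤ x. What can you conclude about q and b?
q < b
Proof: x = b and d ≤ x, so d ≤ b. From q < d, q < b.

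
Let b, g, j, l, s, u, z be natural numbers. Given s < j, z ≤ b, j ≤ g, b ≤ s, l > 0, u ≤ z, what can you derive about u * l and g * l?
u * l < g * l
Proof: u ≤ z and z ≤ b, so u ≤ b. s < j and j ≤ g, hence s < g. b ≤ s, so b < g. Since u ≤ b, u < g. Since l > 0, u * l < g * l.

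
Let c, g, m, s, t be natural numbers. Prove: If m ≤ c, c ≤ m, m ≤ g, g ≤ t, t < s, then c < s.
m ≤ c and c ≤ m, so m = c. m ≤ g and g ≤ t, so m ≤ t. Since t < s, m < s. Since m = c, c < s.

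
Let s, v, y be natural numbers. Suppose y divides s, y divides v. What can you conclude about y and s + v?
y divides s + v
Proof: y divides s and y divides v. By divisibility of sums, y divides s + v.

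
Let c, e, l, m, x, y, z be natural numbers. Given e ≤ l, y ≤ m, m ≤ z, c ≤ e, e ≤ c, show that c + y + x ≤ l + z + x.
From e ≤ c and c ≤ e, e = c. e ≤ l, so c ≤ l. Because y ≤ m and m ≤ z, y ≤ z. Then y + x ≤ z + x. Since c ≤ l, c + y + x ≤ l + z + x.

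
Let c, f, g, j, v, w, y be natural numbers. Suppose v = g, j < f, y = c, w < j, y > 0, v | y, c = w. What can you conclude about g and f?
g < f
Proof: y = c and c = w, so y = w. v | y and y > 0, thus v ≤ y. v = g, so g ≤ y. Since y = w, g ≤ w. w < j and j < f, therefore w < f. Since g ≤ w, g < f.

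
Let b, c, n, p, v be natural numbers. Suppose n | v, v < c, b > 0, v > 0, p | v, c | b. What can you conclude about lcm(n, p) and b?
lcm(n, p) < b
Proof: n | v and p | v, hence lcm(n, p) | v. v > 0, so lcm(n, p) ≤ v. v < c, so lcm(n, p) < c. From c | b and b > 0, c ≤ b. From lcm(n, p) < c, lcm(n, p) < b.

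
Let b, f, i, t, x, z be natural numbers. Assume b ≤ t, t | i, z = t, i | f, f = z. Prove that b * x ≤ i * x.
From f = z and z = t, f = t. Since i | f, i | t. Since t | i, t = i. b ≤ t, so b ≤ i. Then b * x ≤ i * x.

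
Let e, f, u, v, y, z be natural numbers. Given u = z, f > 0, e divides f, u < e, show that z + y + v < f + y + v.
u = z and u < e, thus z < e. Since e divides f and f > 0, e ≤ f. Since z < e, z < f. Then z + y < f + y. Then z + y + v < f + y + v.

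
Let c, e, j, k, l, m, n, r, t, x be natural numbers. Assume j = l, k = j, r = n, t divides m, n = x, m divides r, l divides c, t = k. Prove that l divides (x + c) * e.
t = k and t divides m, thus k divides m. k = j, so j divides m. Since j = l, l divides m. r = n and n = x, so r = x. m divides r, so m divides x. l divides m, so l divides x. l divides c, so l divides x + c. Then l divides (x + c) * e.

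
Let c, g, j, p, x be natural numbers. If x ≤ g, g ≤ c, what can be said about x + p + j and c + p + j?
x + p + j ≤ c + p + j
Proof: x ≤ g and g ≤ c, therefore x ≤ c. Then x + p ≤ c + p. Then x + p + j ≤ c + p + j.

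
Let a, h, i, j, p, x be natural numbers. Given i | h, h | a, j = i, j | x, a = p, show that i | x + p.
j = i and j | x, thus i | x. From i | h and h | a, i | a. Since a = p, i | p. i | x, so i | x + p.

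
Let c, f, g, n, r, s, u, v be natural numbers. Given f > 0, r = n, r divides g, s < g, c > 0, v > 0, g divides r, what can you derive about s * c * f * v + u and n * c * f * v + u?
s * c * f * v + u < n * c * f * v + u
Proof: Because g divides r and r divides g, g = r. Since r = n, g = n. Since s < g, s < n. From c > 0, by multiplying by a positive, s * c < n * c. From f > 0, by multiplying by a positive, s * c * f < n * c * f. Using v > 0 and multiplying by a positive, s * c * f * v < n * c * f * v. Then s * c * f * v + u < n * c * f * v + u.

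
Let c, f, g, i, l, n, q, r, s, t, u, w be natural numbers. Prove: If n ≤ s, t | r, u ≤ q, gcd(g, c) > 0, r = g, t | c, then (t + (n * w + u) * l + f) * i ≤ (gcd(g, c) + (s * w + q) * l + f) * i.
r = g and t | r, thus t | g. t | c, so t | gcd(g, c). gcd(g, c) > 0, so t ≤ gcd(g, c). n ≤ s, so n * w ≤ s * w. Since u ≤ q, n * w + u ≤ s * w + q. Then (n * w + u) * l ≤ (s * w + q) * l. t ≤ gcd(g, c), so t + (n * w + u) * l ≤ gcd(g, c) + (s * w + q) * l. Then t + (n * w + u) * l + f ≤ gcd(g, c) + (s * w + q) * l + f. Then (t + (n * w + u) * l + f) * i ≤ (gcd(g, c) + (s * w + q) * l + f) * i.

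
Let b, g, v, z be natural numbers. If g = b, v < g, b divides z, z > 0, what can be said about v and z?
v < z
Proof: Because g = b and v < g, v < b. From b divides z and z > 0, b ≤ z. Because v < b, v < z.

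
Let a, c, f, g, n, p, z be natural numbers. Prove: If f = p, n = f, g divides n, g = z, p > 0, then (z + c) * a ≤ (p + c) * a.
n = f and g divides n, hence g divides f. From f = p, g divides p. Since g = z, z divides p. p > 0, so z ≤ p. Then z + c ≤ p + c. By multiplying by a non-negative, (z + c) * a ≤ (p + c) * a.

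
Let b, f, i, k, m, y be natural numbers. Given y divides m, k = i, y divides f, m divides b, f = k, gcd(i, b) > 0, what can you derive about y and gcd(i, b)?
y ≤ gcd(i, b)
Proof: f = k and k = i, hence f = i. y divides f, so y divides i. From y divides m and m divides b, y divides b. Since y divides i, y divides gcd(i, b). Since gcd(i, b) > 0, y ≤ gcd(i, b).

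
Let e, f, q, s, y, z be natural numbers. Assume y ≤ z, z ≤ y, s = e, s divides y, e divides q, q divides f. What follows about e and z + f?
e divides z + f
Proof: y ≤ z and z ≤ y, hence y = z. s = e and s divides y, hence e divides y. Since y = z, e divides z. e divides q and q divides f, thus e divides f. e divides z, so e divides z + f.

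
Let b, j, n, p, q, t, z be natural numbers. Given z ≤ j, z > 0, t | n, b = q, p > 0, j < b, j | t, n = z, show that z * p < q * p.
n = z and t | n, therefore t | z. Since j | t, j | z. From z > 0, j ≤ z. Since z ≤ j, j = z. From b = q and j < b, j < q. Because j = z, z < q. Since p > 0, z * p < q * p.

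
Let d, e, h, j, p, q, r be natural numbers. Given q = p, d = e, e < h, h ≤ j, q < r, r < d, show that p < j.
Since q = p and q < r, p < r. d = e and r < d, hence r < e. e < h, so r < h. Since h ≤ j, r < j. Since p < r, p < j.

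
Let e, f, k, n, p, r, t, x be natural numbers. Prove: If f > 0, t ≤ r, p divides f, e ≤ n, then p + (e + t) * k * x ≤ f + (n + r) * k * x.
p divides f and f > 0, so p ≤ f. Since e ≤ n and t ≤ r, e + t ≤ n + r. By multiplying by a non-negative, (e + t) * k ≤ (n + r) * k. By multiplying by a non-negative, (e + t) * k * x ≤ (n + r) * k * x. Since p ≤ f, p + (e + t) * k * x ≤ f + (n + r) * k * x.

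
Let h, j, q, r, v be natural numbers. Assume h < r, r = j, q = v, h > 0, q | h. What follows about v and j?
v < j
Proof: q | h and h > 0, hence q ≤ h. r = j and h < r, so h < j. Since q ≤ h, q < j. q = v, so v < j.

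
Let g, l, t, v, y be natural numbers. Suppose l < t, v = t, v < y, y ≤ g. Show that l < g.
v = t and v < y, thus t < y. From l < t, l < y. Since y ≤ g, l < g.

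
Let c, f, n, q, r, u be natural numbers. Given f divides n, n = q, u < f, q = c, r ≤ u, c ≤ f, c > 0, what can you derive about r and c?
r < c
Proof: n = q and q = c, hence n = c. f divides n, so f divides c. Since c > 0, f ≤ c. c ≤ f, so f = c. r ≤ u and u < f, therefore r < f. Since f = c, r < c.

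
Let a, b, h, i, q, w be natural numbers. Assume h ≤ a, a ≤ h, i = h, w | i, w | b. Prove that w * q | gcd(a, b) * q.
h ≤ a and a ≤ h, so h = a. i = h and w | i, hence w | h. Since h = a, w | a. Since w | b, w | gcd(a, b). Then w * q | gcd(a, b) * q.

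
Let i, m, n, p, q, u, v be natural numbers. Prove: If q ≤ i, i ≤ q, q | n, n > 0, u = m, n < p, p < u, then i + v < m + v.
q ≤ i and i ≤ q, so q = i. From q | n and n > 0, q ≤ n. q = i, so i ≤ n. n < p and p < u, thus n < u. u = m, so n < m. Since i ≤ n, i < m. Then i + v < m + v.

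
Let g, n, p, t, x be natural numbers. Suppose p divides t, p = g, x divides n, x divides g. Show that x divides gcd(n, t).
p = g and p divides t, so g divides t. Since x divides g, x divides t. x divides n, so x divides gcd(n, t).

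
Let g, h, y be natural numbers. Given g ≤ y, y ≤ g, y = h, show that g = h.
g ≤ y and y ≤ g, so g = y. y = h, so g = h.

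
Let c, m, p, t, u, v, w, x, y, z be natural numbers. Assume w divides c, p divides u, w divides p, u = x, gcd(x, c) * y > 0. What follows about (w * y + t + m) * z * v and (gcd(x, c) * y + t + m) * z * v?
(w * y + t + m) * z * v ≤ (gcd(x, c) * y + t + m) * z * v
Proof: From w divides p and p divides u, w divides u. Since u = x, w divides x. Because w divides c, w divides gcd(x, c). Then w * y divides gcd(x, c) * y. Since gcd(x, c) * y > 0, w * y ≤ gcd(x, c) * y. Then w * y + t ≤ gcd(x, c) * y + t. Then w * y + t + m ≤ gcd(x, c) * y + t + m. By multiplying by a non-negative, (w * y + t + m) * z ≤ (gcd(x, c) * y + t + m) * z. By multiplying by a non-negative, (w * y + t + m) * z * v ≤ (gcd(x, c) * y + t + m) * z * v.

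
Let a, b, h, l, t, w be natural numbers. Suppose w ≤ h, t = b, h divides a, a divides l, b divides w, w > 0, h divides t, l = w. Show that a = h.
Because t = b and h divides t, h divides b. Since b divides w, h divides w. From w > 0, h ≤ w. Since w ≤ h, w = h. From l = w and a divides l, a divides w. w = h, so a divides h. Since h divides a, a = h.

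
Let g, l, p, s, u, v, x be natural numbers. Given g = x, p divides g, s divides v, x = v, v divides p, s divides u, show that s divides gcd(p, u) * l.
g = x and x = v, so g = v. Since p divides g, p divides v. v divides p, so v = p. s divides v, so s divides p. Since s divides u, s divides gcd(p, u). Then s divides gcd(p, u) * l.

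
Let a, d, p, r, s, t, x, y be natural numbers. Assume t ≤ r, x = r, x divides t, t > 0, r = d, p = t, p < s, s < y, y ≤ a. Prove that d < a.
x = r and x divides t, hence r divides t. Since t > 0, r ≤ t. From t ≤ r, t = r. r = d, so t = d. p = t and p < s, thus t < s. s < y and y ≤ a, therefore s < a. Since t < s, t < a. t = d, so d < a.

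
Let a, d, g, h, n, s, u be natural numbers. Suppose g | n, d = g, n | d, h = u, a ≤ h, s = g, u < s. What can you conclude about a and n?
a < n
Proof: From d = g and n | d, n | g. Since g | n, g = n. Since h = u and a ≤ h, a ≤ u. From s = g and u < s, u < g. Since a ≤ u, a < g. g = n, so a < n.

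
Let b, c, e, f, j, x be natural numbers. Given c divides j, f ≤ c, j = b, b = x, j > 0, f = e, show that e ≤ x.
j = b and b = x, thus j = x. From f = e and f ≤ c, e ≤ c. Because c divides j and j > 0, c ≤ j. Since e ≤ c, e ≤ j. Since j = x, e ≤ x.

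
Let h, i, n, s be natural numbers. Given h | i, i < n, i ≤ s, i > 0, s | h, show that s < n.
s | h and h | i, thus s | i. From i > 0, s ≤ i. i ≤ s, so i = s. i < n, so s < n.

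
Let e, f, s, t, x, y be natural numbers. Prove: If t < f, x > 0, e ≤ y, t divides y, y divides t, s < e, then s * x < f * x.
t divides y and y divides t, therefore t = y. Since t < f, y < f. Since e ≤ y, e < f. s < e, so s < f. Because x > 0, by multiplying by a positive, s * x < f * x.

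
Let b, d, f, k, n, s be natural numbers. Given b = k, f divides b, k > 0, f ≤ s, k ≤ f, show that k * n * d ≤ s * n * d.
Because b = k and f divides b, f divides k. Because k > 0, f ≤ k. k ≤ f, so f = k. Since f ≤ s, k ≤ s. By multiplying by a non-negative, k * n ≤ s * n. By multiplying by a non-negative, k * n * d ≤ s * n * d.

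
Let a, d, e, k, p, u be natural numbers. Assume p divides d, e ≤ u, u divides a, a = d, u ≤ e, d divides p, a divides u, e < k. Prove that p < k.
d divides p and p divides d, thus d = p. e ≤ u and u ≤ e, hence e = u. u divides a and a divides u, hence u = a. e = u, so e = a. Since a = d, e = d. Since e < k, d < k. d = p, so p < k.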